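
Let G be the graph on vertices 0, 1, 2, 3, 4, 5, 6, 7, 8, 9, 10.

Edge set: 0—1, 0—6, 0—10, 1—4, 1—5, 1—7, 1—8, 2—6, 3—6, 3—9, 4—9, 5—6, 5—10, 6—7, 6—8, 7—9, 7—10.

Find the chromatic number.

2

1 and 5 are adjacent, so at least 2 colors are needed.
One proper 2-coloring: 0=blue, 1=red, 2=blue, 3=blue, 4=blue, 5=blue, 6=red, 7=blue, 8=blue, 9=red, 10=red. Every edge joins two different colors.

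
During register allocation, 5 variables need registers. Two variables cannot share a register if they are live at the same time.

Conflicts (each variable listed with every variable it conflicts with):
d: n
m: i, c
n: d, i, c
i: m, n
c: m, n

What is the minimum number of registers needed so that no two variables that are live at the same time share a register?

2

d and n conflict, so at least 2 registers are needed.
2 registers suffice: register 1 → {m, n}; register 2 → {d, i, c}. Each listed conflict is separated.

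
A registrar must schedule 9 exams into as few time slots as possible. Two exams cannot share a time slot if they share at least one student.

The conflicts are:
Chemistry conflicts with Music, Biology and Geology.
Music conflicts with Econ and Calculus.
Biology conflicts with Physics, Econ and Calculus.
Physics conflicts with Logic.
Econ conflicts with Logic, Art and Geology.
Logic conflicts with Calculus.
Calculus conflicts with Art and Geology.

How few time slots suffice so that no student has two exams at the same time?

Calculus and Geology conflict, so at least 2 time slots are needed.
2 time slots suffice: time slot 1 → {Chemistry, Physics, Econ, Calculus}; time slot 2 → {Music, Biology, Logic, Art, Geology}. Each listed conflict is separated.

2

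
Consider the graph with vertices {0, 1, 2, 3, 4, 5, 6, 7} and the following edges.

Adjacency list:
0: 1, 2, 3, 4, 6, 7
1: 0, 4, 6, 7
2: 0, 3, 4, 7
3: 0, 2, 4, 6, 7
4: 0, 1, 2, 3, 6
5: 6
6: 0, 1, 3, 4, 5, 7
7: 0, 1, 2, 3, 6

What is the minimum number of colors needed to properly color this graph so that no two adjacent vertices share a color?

0, 1, 6, 7 are pairwise adjacent (a clique of size 4), so at least 4 colors are needed.
4 colors suffice: 0=a, 1=d, 2=b, 3=d, 4=c, 5=a, 6=b, 7=c. No two adjacent vertices share a color.

4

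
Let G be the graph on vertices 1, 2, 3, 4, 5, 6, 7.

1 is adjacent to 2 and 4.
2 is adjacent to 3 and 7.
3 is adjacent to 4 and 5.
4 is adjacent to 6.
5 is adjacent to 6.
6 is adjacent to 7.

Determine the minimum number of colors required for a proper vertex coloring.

The cycle 7-2-1-4-6-7 has odd length 5, so it cannot be 2-colored; at least 3 colors are needed.
3 colors suffice: 1=a, 2=b, 3=a, 4=b, 5=b, 6=a, 7=c. No two adjacent vertices share a color.

3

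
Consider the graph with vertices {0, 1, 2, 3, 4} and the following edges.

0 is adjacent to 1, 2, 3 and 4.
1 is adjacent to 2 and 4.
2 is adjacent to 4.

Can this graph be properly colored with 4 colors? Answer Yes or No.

The chromatic number is 4. 0, 1, 2, 4 are mutually adjacent (a clique of size 4), so at least 4 colors are needed.
4 colors suffice: color red → {0}; color blue → {1, 3}; color green → {4}; color yellow → {2}.
That is already a proper 4-coloring.

Yes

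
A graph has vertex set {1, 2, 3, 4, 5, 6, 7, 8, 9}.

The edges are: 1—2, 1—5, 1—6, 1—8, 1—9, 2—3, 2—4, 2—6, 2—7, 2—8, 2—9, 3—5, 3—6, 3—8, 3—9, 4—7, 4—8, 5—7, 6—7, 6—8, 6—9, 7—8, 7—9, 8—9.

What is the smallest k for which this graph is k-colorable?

5

1, 2, 6, 8, 9 form a clique, so at least 5 colors are needed.
5 colors suffice: color a → {2, 5}; color b → {8}; color c → {4, 9}; color d → {6}; color e → {1, 3, 7}. No two adjacent vertices share a color.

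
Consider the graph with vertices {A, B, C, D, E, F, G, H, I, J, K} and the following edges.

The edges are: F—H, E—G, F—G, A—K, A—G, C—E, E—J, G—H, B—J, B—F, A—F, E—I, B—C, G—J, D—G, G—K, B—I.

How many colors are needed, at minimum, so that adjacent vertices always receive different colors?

3

A, F, G form a triangle, so at least 3 colors are needed.
3 colors suffice: color red → {B, G}; color blue → {D, E, F, K}; color green → {A, C, H, I, J}. Each edge has distinct colors on its endpoints.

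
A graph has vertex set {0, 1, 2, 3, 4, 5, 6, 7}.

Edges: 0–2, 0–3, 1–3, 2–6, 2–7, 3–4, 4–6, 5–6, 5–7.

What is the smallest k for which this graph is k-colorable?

The cycle 0-3-4-6-2-0 has odd length 5, so it cannot be 2-colored; at least 3 colors are needed.
One proper 3-coloring: 0=green, 1=blue, 2=blue, 3=red, 4=blue, 5=blue, 6=red, 7=red. No two adjacent vertices share a color.

3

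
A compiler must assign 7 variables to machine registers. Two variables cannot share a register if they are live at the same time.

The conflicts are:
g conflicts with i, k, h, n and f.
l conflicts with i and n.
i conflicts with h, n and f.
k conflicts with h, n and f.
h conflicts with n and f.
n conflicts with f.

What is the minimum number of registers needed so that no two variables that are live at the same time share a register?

g, i, h, n, f are mutually in conflict, so at least 5 registers are needed.
5 registers suffice: register 1 → {n}; register 2 → {i, k}; register 3 → {l, h}; register 4 → {f}; register 5 → {g}. Every pair that conflicts lands in different registers.

5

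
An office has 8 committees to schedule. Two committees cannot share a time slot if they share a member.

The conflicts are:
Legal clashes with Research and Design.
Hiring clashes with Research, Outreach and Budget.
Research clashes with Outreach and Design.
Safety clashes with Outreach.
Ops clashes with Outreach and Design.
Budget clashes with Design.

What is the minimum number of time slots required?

3

Legal, Research, Design pairwise conflict, so at least 3 time slots are needed.
A valid assignment using 3 time slots: Legal=3, Hiring=3, Research=2, Safety=2, Ops=2, Outreach=1, Budget=2, Design=1. Each listed conflict is separated.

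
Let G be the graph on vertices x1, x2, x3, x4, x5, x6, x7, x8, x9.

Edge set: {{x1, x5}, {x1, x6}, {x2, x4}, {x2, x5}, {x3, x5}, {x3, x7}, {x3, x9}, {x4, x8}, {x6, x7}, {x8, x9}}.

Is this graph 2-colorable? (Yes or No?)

The cycle x3-x5-x1-x6-x7-x3 has odd length 5, so it cannot be 2-colored; at least 3 colors are needed.
So 2 colors are not enough.

No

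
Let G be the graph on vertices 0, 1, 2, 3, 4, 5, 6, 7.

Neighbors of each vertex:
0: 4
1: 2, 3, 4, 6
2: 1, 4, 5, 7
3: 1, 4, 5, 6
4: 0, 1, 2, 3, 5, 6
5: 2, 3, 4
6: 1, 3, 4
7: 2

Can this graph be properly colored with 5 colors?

Yes

The chromatic number is 4. 1, 3, 4, 6 form a clique, so at least 4 colors are needed.
4 colors suffice: 0=blue, 1=blue, 2=green, 3=green, 4=red, 5=blue, 6=yellow, 7=red.
Since 5 ≥ 4, a proper 5-coloring certainly exists.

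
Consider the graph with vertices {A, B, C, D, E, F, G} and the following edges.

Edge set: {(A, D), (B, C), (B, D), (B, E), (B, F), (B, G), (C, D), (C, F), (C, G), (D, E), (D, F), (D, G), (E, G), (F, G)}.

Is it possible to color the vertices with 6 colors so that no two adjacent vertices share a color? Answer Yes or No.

The chromatic number is 5. B, C, D, F, G form a clique, so at least 5 colors are needed.
5 colors suffice: color 1 → {D}; color 2 → {A, B}; color 3 → {G}; color 4 → {E, F}; color 5 → {C}.
Since 6 ≥ 5, a proper 6-coloring certainly exists.

Yes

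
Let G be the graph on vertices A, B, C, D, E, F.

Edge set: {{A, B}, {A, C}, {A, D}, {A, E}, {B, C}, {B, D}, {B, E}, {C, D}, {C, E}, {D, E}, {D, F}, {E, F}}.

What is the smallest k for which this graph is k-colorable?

5

A, B, C, D, E are mutually adjacent (a clique of size 5), so at least 5 colors are needed.
A valid assignment using 5 colors: A=purple, B=yellow, C=green, D=red, E=blue, F=green. No two adjacent vertices share a color.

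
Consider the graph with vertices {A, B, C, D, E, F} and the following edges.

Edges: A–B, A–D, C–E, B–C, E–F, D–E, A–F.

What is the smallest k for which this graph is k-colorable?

3

The cycle C-B-A-D-E-C has odd length 5, so it cannot be 2-colored; at least 3 colors are needed.
One proper 3-coloring: A=1, B=3, C=2, D=2, E=1, F=2. No two adjacent vertices share a color.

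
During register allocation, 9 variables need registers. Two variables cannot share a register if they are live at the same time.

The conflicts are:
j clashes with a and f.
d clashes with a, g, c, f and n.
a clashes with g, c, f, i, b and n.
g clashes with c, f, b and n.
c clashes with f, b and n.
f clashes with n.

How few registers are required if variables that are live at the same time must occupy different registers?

d, a, g, c, f, n all conflict with each other, so at least 6 registers are needed.
6 registers suffice: j=3, d=5, a=1, g=4, c=3, f=2, i=2, b=2, n=6. Every pair that conflicts lands in different registers.

6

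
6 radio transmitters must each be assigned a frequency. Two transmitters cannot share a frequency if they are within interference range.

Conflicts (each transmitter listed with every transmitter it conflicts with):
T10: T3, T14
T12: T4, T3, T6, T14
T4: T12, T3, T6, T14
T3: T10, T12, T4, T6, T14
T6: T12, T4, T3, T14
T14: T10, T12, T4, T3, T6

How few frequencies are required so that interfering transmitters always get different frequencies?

T12, T4, T3, T6, T14 all conflict with each other, so at least 5 frequencies are needed.
5 frequencies suffice: T10=3, T12=5, T4=4, T3=1, T6=3, T14=2. Every pair that conflicts lands in different frequencies.

5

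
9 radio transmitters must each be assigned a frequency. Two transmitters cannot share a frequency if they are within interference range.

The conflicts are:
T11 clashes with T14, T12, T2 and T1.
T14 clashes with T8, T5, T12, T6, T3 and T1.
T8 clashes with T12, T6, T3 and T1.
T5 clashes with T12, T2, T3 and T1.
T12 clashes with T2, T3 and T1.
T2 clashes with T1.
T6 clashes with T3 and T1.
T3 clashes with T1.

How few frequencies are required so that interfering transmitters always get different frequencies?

T14, T8, T6, T3, T1 are mutually in conflict, so at least 5 frequencies are needed.
5 frequencies suffice: T11=4, T14=3, T8=5, T5=5, T12=2, T2=3, T6=2, T3=4, T1=1. Every pair that conflicts lands in different frequencies.

5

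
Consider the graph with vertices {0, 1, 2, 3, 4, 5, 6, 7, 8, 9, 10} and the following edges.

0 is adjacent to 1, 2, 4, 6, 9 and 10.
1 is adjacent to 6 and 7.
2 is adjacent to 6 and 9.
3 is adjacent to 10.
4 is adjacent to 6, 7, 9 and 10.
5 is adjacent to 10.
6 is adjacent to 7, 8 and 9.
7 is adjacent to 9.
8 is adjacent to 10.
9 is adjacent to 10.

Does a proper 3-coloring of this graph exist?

No

4, 6, 7, 9 are pairwise adjacent (a clique of size 4), so at least 4 colors are needed.
So 3 colors are not enough.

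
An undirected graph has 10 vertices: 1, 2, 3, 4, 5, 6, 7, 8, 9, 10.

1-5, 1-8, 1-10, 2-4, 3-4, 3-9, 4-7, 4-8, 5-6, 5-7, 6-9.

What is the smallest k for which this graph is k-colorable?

The cycle 5-7-4-8-1-5 has odd length 5, so it cannot be 2-colored; at least 3 colors are needed.
3 colors suffice: color red → {1, 4, 9}; color blue → {2, 3, 5, 8, 10}; color green → {6, 7}. Every edge joins two different colors.

3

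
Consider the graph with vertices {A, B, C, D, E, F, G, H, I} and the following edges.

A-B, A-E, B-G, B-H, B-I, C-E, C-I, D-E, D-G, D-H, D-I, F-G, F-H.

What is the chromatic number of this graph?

3

The cycle E-D-G-B-A-E has odd length 5, so it cannot be 2-colored; at least 3 colors are needed.
A valid assignment using 3 colors: A=3, B=1, C=1, D=1, E=2, F=1, G=2, H=2, I=2. No two adjacent vertices share a color.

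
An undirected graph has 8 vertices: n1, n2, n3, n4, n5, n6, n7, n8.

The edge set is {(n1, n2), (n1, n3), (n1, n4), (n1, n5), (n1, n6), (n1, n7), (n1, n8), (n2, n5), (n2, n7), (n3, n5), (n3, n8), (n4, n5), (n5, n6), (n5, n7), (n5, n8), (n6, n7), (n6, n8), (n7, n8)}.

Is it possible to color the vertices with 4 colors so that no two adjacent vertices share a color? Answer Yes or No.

No

n1, n5, n6, n7, n8 are mutually adjacent (a clique of size 5), so at least 5 colors are needed.
So 4 colors are not enough.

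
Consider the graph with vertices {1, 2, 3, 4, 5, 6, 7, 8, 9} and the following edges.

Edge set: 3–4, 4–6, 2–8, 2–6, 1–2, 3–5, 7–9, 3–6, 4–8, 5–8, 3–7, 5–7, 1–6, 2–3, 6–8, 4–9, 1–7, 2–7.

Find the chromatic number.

1, 2, 7 are pairwise adjacent, so at least 3 colors are needed.
3 colors suffice: color a → {2, 4, 5}; color b → {1, 3, 8, 9}; color c → {6, 7}. Every edge joins two different colors.

3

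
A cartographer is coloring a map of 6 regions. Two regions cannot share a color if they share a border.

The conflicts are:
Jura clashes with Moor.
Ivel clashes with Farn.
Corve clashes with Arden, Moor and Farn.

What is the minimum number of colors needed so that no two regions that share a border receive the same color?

Corve and Arden conflict, so at least 2 colors are needed.
2 colors suffice: Jura=1, Ivel=1, Corve=1, Arden=2, Moor=2, Farn=2. Each listed conflict is separated.

2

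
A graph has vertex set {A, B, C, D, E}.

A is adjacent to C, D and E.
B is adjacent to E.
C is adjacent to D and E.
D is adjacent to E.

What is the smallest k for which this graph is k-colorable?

A, C, D, E are pairwise adjacent (a clique of size 4), so at least 4 colors are needed.
4 colors suffice: color 1 → {E}; color 2 → {A, B}; color 3 → {D}; color 4 → {C}. No two adjacent vertices share a color.

4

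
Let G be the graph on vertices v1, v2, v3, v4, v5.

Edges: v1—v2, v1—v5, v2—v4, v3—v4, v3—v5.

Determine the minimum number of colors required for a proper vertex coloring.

The cycle v5-v3-v4-v2-v1-v5 has odd length 5, so it cannot be 2-colored; at least 3 colors are needed.
3 colors suffice: color 1 → {v1, v4}; color 2 → {v2, v3}; color 3 → {v5}. No two adjacent vertices share a color.

3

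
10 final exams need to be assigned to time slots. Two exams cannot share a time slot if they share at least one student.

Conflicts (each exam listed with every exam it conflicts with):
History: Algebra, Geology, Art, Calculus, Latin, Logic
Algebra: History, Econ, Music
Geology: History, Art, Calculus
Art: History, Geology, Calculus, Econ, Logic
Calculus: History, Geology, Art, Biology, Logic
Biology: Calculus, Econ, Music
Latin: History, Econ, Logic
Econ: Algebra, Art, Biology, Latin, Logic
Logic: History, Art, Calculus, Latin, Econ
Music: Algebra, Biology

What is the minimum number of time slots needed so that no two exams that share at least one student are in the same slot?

4

History, Geology, Art, Calculus are mutually in conflict, so at least 4 time slots are needed.
A valid assignment using 4 time slots: History=1, Algebra=2, Geology=4, Art=2, Calculus=3, Biology=2, Latin=2, Econ=1, Logic=4, Music=1. Each listed conflict is separated.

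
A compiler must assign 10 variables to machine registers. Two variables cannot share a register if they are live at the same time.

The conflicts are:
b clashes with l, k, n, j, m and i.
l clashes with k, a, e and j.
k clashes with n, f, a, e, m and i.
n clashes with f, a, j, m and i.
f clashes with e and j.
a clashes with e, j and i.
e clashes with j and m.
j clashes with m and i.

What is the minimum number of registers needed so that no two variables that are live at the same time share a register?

4

b, n, j, i are mutually in conflict, so at least 4 registers are needed.
4 registers suffice: register 1 → {k, j}; register 2 → {n, e}; register 3 → {b, f, a}; register 4 → {l, m, i}. No two conflicting variables share a register.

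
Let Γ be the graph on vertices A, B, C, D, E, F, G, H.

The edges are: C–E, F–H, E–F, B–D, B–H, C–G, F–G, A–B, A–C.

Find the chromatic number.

B and H are adjacent, so at least 2 colors are needed.
2 colors suffice: color 1 → {B, C, F}; color 2 → {A, D, E, G, H}. Every edge joins two different colors.

2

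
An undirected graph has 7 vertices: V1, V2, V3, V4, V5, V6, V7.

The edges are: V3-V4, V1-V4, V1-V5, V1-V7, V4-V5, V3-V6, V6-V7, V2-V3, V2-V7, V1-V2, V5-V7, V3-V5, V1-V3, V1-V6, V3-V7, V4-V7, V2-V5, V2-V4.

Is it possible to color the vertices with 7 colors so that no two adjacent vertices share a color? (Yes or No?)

The chromatic number is 6. V1, V2, V3, V4, V5, V7 are pairwise adjacent (a clique of size 6), so at least 6 colors are needed.
6 colors suffice: color 1 → {V7}; color 2 → {V3}; color 3 → {V1}; color 4 → {V2, V6}; color 5 → {V5}; color 6 → {V4}.
Since 7 ≥ 6, a proper 7-coloring certainly exists.

Yes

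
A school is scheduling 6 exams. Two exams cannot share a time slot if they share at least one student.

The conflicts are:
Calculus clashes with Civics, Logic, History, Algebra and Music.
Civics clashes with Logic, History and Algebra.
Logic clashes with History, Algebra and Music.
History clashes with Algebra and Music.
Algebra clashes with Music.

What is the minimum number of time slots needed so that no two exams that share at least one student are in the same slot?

Calculus, Civics, Logic, History, Algebra pairwise conflict, so at least 5 time slots are needed.
5 time slots suffice: time slot 1 → {Logic}; time slot 2 → {Calculus}; time slot 3 → {Algebra}; time slot 4 → {History}; time slot 5 → {Civics, Music}. Each listed conflict is separated.

5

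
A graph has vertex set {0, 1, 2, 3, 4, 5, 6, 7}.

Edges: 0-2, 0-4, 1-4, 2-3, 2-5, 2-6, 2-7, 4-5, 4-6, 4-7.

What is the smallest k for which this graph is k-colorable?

1 and 4 are adjacent, so at least 2 colors are needed.
2 colors suffice: 0=blue, 1=blue, 2=red, 3=blue, 4=red, 5=blue, 6=blue, 7=blue. Every edge joins two different colors.

2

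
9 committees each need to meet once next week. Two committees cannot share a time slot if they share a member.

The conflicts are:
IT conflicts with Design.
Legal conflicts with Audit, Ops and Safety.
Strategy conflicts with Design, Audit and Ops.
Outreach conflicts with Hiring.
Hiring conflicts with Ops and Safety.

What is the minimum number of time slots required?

2

Legal and Safety conflict, so at least 2 time slots are needed.
2 time slots suffice: IT=1, Legal=1, Strategy=1, Design=2, Outreach=2, Hiring=1, Audit=2, Ops=2, Safety=2. Every pair that conflicts lands in different time slots.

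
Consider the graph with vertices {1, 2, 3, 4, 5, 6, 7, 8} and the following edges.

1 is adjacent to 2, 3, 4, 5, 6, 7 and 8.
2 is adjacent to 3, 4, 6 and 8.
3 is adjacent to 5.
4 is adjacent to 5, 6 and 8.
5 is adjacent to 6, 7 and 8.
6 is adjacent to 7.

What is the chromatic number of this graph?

4

1, 5, 6, 7 form a clique, so at least 4 colors are needed.
4 colors suffice: color red → {1}; color blue → {2, 5}; color green → {3, 6, 8}; color yellow → {4, 7}. Every edge joins two different colors.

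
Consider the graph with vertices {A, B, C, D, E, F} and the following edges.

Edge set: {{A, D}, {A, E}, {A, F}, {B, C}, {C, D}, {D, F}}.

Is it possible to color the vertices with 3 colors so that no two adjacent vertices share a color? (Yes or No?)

Yes

The chromatic number is 3. A, D, F form a triangle, so at least 3 colors are needed.
3 colors suffice: A=2, B=1, C=2, D=1, E=1, F=3.
That is already a proper 3-coloring.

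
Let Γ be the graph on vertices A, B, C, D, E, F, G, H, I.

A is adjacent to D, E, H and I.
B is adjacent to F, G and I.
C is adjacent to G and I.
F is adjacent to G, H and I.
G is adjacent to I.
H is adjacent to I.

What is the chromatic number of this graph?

B, F, G, I form a clique, so at least 4 colors are needed.
4 colors suffice: color red → {D, E, I}; color blue → {A, C, F}; color green → {G, H}; color yellow → {B}. Each edge has distinct colors on its endpoints.

4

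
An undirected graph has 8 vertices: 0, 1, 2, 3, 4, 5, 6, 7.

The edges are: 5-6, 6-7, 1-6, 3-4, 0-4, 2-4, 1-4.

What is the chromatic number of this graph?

2

0 and 4 are adjacent, so at least 2 colors are needed.
A valid assignment using 2 colors: 0=b, 1=b, 2=b, 3=b, 4=a, 5=b, 6=a, 7=b. Every edge joins two different colors.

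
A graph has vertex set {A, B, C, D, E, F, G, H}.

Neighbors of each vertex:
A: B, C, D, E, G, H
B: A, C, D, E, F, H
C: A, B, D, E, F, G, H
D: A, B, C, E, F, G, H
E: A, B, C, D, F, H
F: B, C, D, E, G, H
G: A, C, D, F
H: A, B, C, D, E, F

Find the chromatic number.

A, B, C, D, E, H are pairwise adjacent (a clique of size 6), so at least 6 colors are needed.
6 colors suffice: A=6, B=4, C=1, D=2, E=3, F=6, G=3, H=5. Every edge joins two different colors.

6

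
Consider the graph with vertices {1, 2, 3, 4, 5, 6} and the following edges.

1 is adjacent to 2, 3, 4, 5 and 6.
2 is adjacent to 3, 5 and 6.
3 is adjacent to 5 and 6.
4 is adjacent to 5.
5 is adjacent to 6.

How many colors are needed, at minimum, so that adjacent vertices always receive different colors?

5

1, 2, 3, 5, 6 are mutually adjacent (a clique of size 5), so at least 5 colors are needed.
5 colors suffice: color red → {5}; color blue → {1}; color green → {2, 4}; color yellow → {6}; color purple → {3}. Every edge joins two different colors.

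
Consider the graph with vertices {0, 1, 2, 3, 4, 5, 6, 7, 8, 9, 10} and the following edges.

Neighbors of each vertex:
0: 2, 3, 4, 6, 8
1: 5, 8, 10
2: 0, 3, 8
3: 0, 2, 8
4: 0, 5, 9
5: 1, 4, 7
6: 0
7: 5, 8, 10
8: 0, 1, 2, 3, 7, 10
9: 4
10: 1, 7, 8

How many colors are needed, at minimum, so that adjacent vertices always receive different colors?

4

0, 2, 3, 8 are mutually adjacent (a clique of size 4), so at least 4 colors are needed.
4 colors suffice: 0=b, 1=b, 2=d, 3=c, 4=a, 5=c, 6=a, 7=b, 8=a, 9=b, 10=c. No two adjacent vertices share a color.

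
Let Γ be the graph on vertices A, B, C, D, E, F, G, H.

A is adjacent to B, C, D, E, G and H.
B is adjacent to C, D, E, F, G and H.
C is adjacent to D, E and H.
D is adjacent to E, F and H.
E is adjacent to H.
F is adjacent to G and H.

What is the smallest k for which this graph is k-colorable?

A, B, C, D, E, H are pairwise adjacent (a clique of size 6), so at least 6 colors are needed.
One proper 6-coloring: A=3, B=1, C=5, D=2, E=6, F=3, G=2, H=4. Each edge has distinct colors on its endpoints.

6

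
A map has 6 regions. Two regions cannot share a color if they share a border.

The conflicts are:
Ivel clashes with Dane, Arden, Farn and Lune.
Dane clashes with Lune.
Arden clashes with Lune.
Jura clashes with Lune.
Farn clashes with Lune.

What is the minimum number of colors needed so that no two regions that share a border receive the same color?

3

Ivel, Dane, Lune are mutually in conflict, so at least 3 colors are needed.
3 colors suffice: color 1 → {Lune}; color 2 → {Ivel, Jura}; color 3 → {Dane, Arden, Farn}. No two conflicting regions share a color.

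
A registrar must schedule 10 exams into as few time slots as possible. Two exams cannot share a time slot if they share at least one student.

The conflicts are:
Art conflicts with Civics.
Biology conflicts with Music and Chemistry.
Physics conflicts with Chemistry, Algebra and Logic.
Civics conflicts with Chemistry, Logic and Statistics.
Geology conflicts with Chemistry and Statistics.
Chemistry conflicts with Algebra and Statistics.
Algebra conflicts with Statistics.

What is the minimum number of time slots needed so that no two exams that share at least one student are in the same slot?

Civics, Chemistry, Statistics pairwise conflict, so at least 3 time slots are needed.
3 time slots suffice: Art=1, Biology=2, Music=1, Physics=3, Civics=2, Geology=2, Chemistry=1, Algebra=2, Logic=1, Statistics=3. Every pair that conflicts lands in different time slots.

3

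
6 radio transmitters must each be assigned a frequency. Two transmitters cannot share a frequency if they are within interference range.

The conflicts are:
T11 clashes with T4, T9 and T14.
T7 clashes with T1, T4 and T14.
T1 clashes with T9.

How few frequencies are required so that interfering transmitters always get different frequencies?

3

The cycle T9-T11-T14-T7-T1-T9 has odd length 5, so it cannot be 2-colored; at least 3 frequencies are needed.
Using 3 frequencies: T11=1, T7=1, T1=3, T4=2, T9=2, T14=2. Each listed conflict is separated.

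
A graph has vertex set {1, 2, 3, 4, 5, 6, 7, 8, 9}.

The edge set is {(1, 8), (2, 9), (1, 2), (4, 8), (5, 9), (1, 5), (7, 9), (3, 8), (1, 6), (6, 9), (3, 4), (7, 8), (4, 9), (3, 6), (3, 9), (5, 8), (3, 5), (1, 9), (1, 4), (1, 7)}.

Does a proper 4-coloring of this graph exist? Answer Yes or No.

Yes

The chromatic number is 3. 3, 5, 9 form a triangle, so at least 3 colors are needed.
A valid assignment using 3 colors: 1=blue, 2=green, 3=blue, 4=green, 5=green, 6=green, 7=green, 8=red, 9=red.
Since 4 ≥ 3, a proper 4-coloring certainly exists.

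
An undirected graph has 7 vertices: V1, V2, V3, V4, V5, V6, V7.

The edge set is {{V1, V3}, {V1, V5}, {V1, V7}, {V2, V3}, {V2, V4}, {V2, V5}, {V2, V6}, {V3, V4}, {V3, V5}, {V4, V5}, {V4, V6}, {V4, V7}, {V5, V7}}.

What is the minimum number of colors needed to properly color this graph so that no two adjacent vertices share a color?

V2, V3, V4, V5 form a clique, so at least 4 colors are needed.
4 colors suffice: color 1 → {V1, V4}; color 2 → {V5, V6}; color 3 → {V2, V7}; color 4 → {V3}. Each edge has distinct colors on its endpoints.

4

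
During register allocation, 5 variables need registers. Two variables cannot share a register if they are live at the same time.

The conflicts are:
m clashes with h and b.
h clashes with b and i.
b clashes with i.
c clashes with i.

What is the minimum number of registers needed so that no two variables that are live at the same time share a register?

3

m, h, b pairwise conflict, so at least 3 registers are needed.
Using 3 registers: m=2, h=3, b=1, c=1, i=2. No two conflicting variables share a register.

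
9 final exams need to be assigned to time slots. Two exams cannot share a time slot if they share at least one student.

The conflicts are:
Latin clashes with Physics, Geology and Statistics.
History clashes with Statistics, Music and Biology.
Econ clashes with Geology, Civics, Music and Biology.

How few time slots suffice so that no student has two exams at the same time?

Latin and Physics conflict, so at least 2 time slots are needed.
2 time slots suffice: Latin=1, History=1, Econ=1, Physics=2, Geology=2, Civics=2, Statistics=2, Music=2, Biology=2. Every pair that conflicts lands in different time slots.

2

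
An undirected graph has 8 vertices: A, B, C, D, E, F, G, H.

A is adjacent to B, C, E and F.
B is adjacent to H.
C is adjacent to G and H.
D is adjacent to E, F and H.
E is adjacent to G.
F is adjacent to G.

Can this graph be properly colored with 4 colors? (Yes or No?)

The chromatic number is 3. The cycle B-H-D-F-A-B has odd length 5, so it cannot be 2-colored; at least 3 colors are needed.
A valid assignment using 3 colors: A=1, B=3, C=3, D=1, E=2, F=2, G=1, H=2.
Since 4 ≥ 3, a proper 4-coloring certainly exists.

Yes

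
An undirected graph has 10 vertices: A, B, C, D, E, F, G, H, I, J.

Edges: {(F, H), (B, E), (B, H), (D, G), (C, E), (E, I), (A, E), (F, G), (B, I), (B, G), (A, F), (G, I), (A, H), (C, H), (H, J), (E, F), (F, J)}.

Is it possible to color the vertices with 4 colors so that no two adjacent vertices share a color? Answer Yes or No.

The chromatic number is 3. A, E, F are mutually adjacent, so at least 3 colors are needed.
A valid assignment using 3 colors: A=green, B=blue, C=blue, D=blue, E=red, F=blue, G=red, H=red, I=green, J=green.
Since 4 ≥ 3, a proper 4-coloring certainly exists.

Yes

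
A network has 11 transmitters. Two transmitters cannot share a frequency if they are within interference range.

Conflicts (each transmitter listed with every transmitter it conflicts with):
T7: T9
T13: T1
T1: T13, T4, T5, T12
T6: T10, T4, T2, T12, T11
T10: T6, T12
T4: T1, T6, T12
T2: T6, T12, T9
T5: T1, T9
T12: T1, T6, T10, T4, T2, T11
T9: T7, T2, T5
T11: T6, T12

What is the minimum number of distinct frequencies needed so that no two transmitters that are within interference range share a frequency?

3

T6, T12, T11 pairwise conflict, so at least 3 frequencies are needed.
3 frequencies suffice: frequency 1 → {T13, T12, T9}; frequency 2 → {T7, T1, T6}; frequency 3 → {T10, T4, T2, T5, T11}. No two conflicting transmitters share a frequency.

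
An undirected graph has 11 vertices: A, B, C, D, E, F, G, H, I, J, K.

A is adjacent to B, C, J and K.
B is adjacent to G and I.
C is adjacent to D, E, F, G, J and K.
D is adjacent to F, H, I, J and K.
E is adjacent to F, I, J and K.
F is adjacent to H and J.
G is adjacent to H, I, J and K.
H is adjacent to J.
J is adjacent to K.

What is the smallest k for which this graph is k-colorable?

4

C, E, F, J form a clique, so at least 4 colors are needed.
4 colors suffice: color 1 → {I, J}; color 2 → {B, C, H}; color 3 → {A, D, E, G}; color 4 → {F, K}. Every edge joins two different colors.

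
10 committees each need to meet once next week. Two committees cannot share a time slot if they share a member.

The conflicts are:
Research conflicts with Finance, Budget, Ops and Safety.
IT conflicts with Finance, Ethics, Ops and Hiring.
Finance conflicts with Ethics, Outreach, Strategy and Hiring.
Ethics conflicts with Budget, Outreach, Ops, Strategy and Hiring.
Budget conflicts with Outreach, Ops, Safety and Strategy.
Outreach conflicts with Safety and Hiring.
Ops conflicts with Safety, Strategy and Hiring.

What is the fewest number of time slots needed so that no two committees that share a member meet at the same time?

Research, Budget, Ops, Safety all conflict with each other, so at least 4 time slots are needed.
4 time slots suffice: Research=4, IT=4, Finance=1, Ethics=2, Budget=3, Outreach=4, Ops=1, Safety=2, Strategy=4, Hiring=3. No two conflicting committees share a time slot.

4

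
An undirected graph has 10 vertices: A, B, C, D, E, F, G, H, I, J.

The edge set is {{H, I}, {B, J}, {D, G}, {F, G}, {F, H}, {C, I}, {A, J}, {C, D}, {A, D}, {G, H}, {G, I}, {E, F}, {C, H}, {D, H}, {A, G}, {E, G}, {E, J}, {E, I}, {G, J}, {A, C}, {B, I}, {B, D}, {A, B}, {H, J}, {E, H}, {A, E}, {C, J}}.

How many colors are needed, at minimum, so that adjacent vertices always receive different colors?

A, E, G, J are mutually adjacent (a clique of size 4), so at least 4 colors are needed.
4 colors suffice: color red → {A, H}; color blue → {B, C, G}; color green → {D, F, I, J}; color yellow → {E}. Each edge has distinct colors on its endpoints.

4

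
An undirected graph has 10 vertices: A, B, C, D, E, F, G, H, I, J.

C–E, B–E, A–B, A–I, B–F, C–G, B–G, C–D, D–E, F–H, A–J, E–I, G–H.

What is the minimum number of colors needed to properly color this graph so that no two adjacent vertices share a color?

3

C, D, E are mutually adjacent, so at least 3 colors are needed.
One proper 3-coloring: A=1, B=2, C=2, D=3, E=1, F=1, G=1, H=2, I=2, J=2. Every edge joins two different colors.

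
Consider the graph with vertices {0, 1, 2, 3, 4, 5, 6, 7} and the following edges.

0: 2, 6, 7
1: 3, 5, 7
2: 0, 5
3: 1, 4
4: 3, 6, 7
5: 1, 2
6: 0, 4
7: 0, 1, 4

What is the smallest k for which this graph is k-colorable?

3

The cycle 1-5-2-0-7-1 has odd length 5, so it cannot be 2-colored; at least 3 colors are needed.
3 colors suffice: color red → {2, 3, 6, 7}; color blue → {0, 1, 4}; color green → {5}. Each edge has distinct colors on its endpoints.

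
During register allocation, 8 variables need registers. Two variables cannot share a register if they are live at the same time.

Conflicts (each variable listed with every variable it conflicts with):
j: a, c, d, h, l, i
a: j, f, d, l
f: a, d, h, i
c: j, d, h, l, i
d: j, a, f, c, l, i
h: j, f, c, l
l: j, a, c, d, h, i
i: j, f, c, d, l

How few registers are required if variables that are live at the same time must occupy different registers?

j, c, d, l, i are mutually in conflict, so at least 5 registers are needed.
Using 5 registers: j=1, a=4, f=1, c=5, d=3, h=3, l=2, i=4. Each listed conflict is separated.

5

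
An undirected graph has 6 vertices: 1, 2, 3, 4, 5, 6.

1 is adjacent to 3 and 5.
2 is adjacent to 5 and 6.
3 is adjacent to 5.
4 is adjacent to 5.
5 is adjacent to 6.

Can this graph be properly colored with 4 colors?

The chromatic number is 3. 1, 3, 5 form a triangle, so at least 3 colors are needed.
3 colors suffice: 1=b, 2=c, 3=c, 4=b, 5=a, 6=b.
Since 4 ≥ 3, a proper 4-coloring certainly exists.

Yes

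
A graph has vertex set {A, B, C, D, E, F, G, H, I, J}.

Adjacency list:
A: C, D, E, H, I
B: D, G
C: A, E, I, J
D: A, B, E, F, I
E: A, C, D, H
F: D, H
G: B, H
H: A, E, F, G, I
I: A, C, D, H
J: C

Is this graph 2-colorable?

A, H, I are pairwise adjacent, so at least 3 colors are needed.
So 2 colors are not enough.

No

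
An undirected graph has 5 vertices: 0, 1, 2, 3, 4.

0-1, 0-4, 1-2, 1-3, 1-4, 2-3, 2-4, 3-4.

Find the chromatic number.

1, 2, 3, 4 are mutually adjacent (a clique of size 4), so at least 4 colors are needed.
4 colors suffice: color red → {1}; color blue → {4}; color green → {0, 2}; color yellow → {3}. No two adjacent vertices share a color.

4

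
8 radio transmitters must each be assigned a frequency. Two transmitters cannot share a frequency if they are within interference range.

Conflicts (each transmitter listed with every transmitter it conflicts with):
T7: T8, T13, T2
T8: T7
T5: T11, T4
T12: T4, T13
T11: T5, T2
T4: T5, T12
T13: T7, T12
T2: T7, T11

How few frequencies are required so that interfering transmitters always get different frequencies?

3

The cycle T11-T2-T7-T13-T12-T4-T5-T11 has odd length 7, so it cannot be 2-colored; at least 3 frequencies are needed.
3 frequencies suffice: T7=1, T8=2, T5=2, T12=3, T11=1, T4=1, T13=2, T2=2. No two conflicting transmitters share a frequency.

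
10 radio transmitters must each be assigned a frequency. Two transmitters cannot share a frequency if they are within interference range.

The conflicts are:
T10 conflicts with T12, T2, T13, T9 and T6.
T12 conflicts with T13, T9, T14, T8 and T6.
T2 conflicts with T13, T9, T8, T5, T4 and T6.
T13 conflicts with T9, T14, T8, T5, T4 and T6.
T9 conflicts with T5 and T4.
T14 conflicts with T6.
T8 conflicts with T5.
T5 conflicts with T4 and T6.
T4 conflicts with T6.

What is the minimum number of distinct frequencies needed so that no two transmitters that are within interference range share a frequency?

T2, T13, T5, T4, T6 pairwise conflict, so at least 5 frequencies are needed.
5 frequencies suffice: frequency 1 → {T13}; frequency 2 → {T9, T8, T6}; frequency 3 → {T12, T2}; frequency 4 → {T10, T14, T5}; frequency 5 → {T4}. Every pair that conflicts lands in different frequencies.

5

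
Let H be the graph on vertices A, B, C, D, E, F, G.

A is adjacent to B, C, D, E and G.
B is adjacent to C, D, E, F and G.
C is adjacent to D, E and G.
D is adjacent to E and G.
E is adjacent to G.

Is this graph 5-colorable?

A, B, C, D, E, G are mutually adjacent (a clique of size 6), so at least 6 colors are needed.
So 5 colors are not enough.

No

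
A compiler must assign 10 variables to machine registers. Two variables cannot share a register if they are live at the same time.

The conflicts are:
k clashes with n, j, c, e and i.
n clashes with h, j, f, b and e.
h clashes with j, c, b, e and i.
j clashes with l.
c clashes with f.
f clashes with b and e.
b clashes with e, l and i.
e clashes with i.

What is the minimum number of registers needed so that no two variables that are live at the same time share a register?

n, f, b, e all conflict with each other, so at least 4 registers are needed.
4 registers suffice: register 1 → {j, c, e}; register 2 → {n, l, i}; register 3 → {k, b}; register 4 → {h, f}. Every pair that conflicts lands in different registers.

4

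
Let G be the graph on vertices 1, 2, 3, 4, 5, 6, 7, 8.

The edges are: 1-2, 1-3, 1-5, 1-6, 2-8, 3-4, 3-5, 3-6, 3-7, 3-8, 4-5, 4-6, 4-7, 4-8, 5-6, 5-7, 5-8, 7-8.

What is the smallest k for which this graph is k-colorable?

5

3, 4, 5, 7, 8 are pairwise adjacent (a clique of size 5), so at least 5 colors are needed.
5 colors suffice: 1=d, 2=a, 3=a, 4=d, 5=b, 6=c, 7=e, 8=c. Each edge has distinct colors on its endpoints.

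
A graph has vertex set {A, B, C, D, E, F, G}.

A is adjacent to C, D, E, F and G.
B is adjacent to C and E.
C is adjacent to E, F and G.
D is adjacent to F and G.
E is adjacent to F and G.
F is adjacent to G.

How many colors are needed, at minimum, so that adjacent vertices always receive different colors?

A, C, E, F, G form a clique, so at least 5 colors are needed.
A valid assignment using 5 colors: A=2, B=2, C=1, D=1, E=4, F=3, G=5. Each edge has distinct colors on its endpoints.

5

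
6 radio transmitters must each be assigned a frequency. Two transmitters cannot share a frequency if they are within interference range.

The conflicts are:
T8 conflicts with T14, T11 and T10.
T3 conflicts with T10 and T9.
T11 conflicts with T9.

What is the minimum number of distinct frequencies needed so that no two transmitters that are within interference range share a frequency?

3

The cycle T11-T9-T3-T10-T8-T11 has odd length 5, so it cannot be 2-colored; at least 3 frequencies are needed.
A valid assignment using 3 frequencies: T8=1, T14=2, T3=1, T11=3, T10=2, T9=2. Each listed conflict is separated.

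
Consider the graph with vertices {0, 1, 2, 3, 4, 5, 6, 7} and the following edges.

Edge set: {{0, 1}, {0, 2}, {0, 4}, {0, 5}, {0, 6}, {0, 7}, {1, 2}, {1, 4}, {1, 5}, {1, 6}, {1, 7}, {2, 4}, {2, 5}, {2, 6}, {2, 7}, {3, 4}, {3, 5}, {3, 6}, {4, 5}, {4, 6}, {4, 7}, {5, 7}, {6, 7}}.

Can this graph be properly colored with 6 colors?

The chromatic number is 6. 0, 1, 2, 4, 6, 7 are mutually adjacent (a clique of size 6), so at least 6 colors are needed.
A valid assignment using 6 colors: 0=purple, 1=yellow, 2=orange, 3=green, 4=red, 5=blue, 6=blue, 7=green.
That is already a proper 6-coloring.

Yes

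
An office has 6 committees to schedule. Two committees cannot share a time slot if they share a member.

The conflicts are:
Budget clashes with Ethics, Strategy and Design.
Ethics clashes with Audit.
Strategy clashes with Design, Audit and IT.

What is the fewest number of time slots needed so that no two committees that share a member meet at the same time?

3

Budget, Strategy, Design all conflict with each other, so at least 3 time slots are needed.
3 time slots suffice: Budget=2, Ethics=1, Strategy=1, Design=3, Audit=2, IT=2. Every pair that conflicts lands in different time slots.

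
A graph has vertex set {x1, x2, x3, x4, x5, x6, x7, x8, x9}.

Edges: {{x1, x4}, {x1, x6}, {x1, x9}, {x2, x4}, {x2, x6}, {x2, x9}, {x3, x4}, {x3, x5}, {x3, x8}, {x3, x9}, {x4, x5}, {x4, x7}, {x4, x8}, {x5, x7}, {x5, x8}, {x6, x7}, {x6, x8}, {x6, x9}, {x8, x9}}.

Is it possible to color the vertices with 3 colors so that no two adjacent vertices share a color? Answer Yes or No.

x3, x4, x5, x8 are pairwise adjacent (a clique of size 4), so at least 4 colors are needed.
So 3 colors are not enough.

No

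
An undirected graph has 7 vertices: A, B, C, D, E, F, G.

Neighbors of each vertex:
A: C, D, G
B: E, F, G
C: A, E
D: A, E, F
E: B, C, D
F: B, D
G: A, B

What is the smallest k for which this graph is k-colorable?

3

The cycle A-D-F-B-G-A has odd length 5, so it cannot be 2-colored; at least 3 colors are needed.
3 colors suffice: color 1 → {B, C, D}; color 2 → {A, E, F}; color 3 → {G}. Each edge has distinct colors on its endpoints.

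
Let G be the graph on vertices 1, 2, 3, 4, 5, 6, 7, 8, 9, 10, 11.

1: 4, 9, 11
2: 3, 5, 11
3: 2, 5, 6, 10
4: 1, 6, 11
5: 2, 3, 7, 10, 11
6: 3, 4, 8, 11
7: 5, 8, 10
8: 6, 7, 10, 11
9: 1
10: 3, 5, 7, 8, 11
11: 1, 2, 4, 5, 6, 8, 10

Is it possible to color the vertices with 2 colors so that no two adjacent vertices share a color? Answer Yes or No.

7, 8, 10 are pairwise adjacent, so at least 3 colors are needed.
So 2 colors are not enough.

No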